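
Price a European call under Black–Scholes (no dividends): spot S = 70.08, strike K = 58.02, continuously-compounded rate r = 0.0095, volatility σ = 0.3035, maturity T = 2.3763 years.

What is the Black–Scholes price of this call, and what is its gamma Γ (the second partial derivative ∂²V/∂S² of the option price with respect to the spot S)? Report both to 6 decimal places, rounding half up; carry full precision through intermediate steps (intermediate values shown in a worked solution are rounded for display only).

price = 19.555110
Γ = 0.009618

σ√T = 0.3035·√2.3763 = 0.467853
d₁ = (ln(S/K) + (r+σ²/2)T) / (σ√T) = (ln(70.08/58.02) + (0.0095+0.3035²/2)·2.3763) / 0.467853 = (0.188850 + 0.132018) / 0.467853 = 0.685830
d₂ = d₁ − σ√T = 0.685830 − 0.467853 = 0.217977
e^{−rT} = e^{−0.0095·2.3763} = 0.977678
N(d₁) = 0.753590,  N(d₂) = 0.586277
Call price V = S·N(d₁) − K·e^{−rT}·N(d₂) = 52.811582 − 33.256472 = 19.555110
φ(d₁) = (1/√(2π))·e^{−d₁²/2} = 0.315335
Γ = φ(d₁) / (S·σ·√T) = 0.009618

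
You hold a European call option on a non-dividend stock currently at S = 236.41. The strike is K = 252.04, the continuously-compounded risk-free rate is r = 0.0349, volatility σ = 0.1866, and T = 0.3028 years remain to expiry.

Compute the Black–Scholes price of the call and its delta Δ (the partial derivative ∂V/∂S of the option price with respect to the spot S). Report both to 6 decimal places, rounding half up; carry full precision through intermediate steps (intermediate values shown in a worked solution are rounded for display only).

price = 4.771900
Δ = 0.319453

σ√T = 0.1866·√0.3028 = 0.102681
d₁ = (ln(S/K) + (r+σ²/2)T) / (σ√T) = (ln(236.41/252.04) + (0.0349+0.1866²/2)·0.3028) / 0.102681 = (-0.064020 + 0.015839) / 0.102681 = -0.469229
d₂ = d₁ − σ√T = -0.469229 − 0.102681 = -0.571910
e^{−rT} = e^{−0.0349·0.3028} = 0.989488
N(d₁) = 0.319453,  N(d₂) = 0.283692
Call price V = S·N(d₁) − K·e^{−rT}·N(d₂) = 75.521902 − 70.750002 = 4.771900
Δ = N(d₁) = 0.319453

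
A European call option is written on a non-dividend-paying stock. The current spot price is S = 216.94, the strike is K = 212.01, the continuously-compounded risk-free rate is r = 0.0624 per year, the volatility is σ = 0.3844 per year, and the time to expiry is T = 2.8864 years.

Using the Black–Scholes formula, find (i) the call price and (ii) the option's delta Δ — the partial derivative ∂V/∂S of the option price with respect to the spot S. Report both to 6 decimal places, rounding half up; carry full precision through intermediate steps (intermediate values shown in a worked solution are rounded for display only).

σ√T = 0.3844·√2.8864 = 0.653073
d₁ = (ln(S/K) + (r+σ²/2)T) / (σ√T) = (ln(216.94/212.01) + (0.0624+0.3844²/2)·2.8864) / 0.653073 = (0.022987 + 0.393363) / 0.653073 = 0.637526
d₂ = d₁ − σ√T = 0.637526 − 0.653073 = -0.015547
e^{−rT} = e^{−0.0624·2.8864} = 0.835177
N(d₁) = 0.738109,  N(d₂) = 0.493798
Call price V = S·N(d₁) − K·e^{−rT}·N(d₂) = 160.125324 − 87.434775 = 72.690549
Δ = N(d₁) = 0.738109

price = 72.690549
Δ = 0.738109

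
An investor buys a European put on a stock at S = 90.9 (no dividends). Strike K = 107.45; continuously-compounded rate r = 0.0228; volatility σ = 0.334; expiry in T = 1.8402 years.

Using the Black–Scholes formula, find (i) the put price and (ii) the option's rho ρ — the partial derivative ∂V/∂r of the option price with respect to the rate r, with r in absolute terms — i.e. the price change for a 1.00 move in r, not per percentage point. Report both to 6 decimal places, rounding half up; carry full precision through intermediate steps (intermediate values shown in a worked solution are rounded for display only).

price = 24.094216
ρ = -131.312304

σ√T = 0.334·√1.8402 = 0.453084
d₁ = (ln(S/K) + (r+σ²/2)T) / (σ√T) = (ln(90.9/107.45) + (0.0228+0.334²/2)·1.8402) / 0.453084 = (-0.167266 + 0.144599) / 0.453084 = -0.050027
d₂ = d₁ − σ√T = -0.050027 − 0.453084 = -0.503111
e^{−rT} = e^{−0.0228·1.8402} = 0.958911
N(−d₁) = 0.519950,  N(−d₂) = 0.692557
Put price V = K·e^{−rT}·N(−d₂) − S·N(−d₁) = 71.357627 − 47.263411 = 24.094216
ρ = −K·T·e^{−rT}·N(−d₂) = -131.312304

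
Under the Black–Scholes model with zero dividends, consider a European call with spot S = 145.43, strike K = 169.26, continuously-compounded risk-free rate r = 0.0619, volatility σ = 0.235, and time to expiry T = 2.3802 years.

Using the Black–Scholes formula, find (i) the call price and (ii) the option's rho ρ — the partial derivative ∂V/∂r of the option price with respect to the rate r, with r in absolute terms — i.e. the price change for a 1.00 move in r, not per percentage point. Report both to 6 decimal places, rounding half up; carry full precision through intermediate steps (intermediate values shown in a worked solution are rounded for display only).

σ√T = 0.235·√2.3802 = 0.362556
d₁ = (ln(S/K) + (r+σ²/2)T) / (σ√T) = (ln(145.43/169.26) + (0.0619+0.235²/2)·2.3802) / 0.362556 = (-0.151741 + 0.213058) / 0.362556 = 0.169123
d₂ = d₁ − σ√T = 0.169123 − 0.362556 = -0.193432
e^{−rT} = e^{−0.0619·2.3802} = 0.863005
N(d₁) = 0.567150,  N(d₂) = 0.423310
Call price V = S·N(d₁) − K·e^{−rT}·N(d₂) = 82.480639 − 61.833882 = 20.646757
ρ = K·T·e^{−rT}·N(d₂) = 147.177005

price = 20.646757
ρ = 147.177005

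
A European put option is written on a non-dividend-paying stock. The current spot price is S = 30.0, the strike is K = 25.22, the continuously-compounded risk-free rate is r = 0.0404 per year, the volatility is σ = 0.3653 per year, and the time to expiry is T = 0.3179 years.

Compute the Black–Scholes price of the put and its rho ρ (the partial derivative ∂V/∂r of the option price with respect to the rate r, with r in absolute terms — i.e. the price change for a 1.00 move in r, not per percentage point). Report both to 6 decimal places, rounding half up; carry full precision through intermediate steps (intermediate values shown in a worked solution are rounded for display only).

σ√T = 0.3653·√0.3179 = 0.205966
d₁ = (ln(S/K) + (r+σ²/2)T) / (σ√T) = (ln(30.0/25.22) + (0.0404+0.3653²/2)·0.3179) / 0.205966 = (0.173560 + 0.034054) / 0.205966 = 1.008003
d₂ = d₁ − σ√T = 1.008003 − 0.205966 = 0.802038
e^{−rT} = e^{−0.0404·0.3179} = 0.987239
N(−d₁) = 0.156726,  N(−d₂) = 0.211266
Put price V = K·e^{−rT}·N(−d₂) − S·N(−d₁) = 5.260125 − 4.701792 = 0.558333
ρ = −K·T·e^{−rT}·N(−d₂) = -1.672194

price = 0.558333
ρ = -1.672194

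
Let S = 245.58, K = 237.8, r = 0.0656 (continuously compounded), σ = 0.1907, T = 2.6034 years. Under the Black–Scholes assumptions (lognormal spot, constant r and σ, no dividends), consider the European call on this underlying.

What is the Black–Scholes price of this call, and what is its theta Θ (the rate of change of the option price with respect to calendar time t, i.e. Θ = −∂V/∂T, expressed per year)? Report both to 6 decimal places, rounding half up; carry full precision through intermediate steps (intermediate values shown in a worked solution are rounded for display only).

price = 55.483677
Θ = -13.278615

σ√T = 0.1907·√2.6034 = 0.307695
d₁ = (ln(S/K) + (r+σ²/2)T) / (σ√T) = (ln(245.58/237.8) + (0.0656+0.1907²/2)·2.6034) / 0.307695 = (0.032193 + 0.218121) / 0.307695 = 0.813512
d₂ = d₁ − σ√T = 0.813512 − 0.307695 = 0.505817
e^{−rT} = e^{−0.0656·2.6034} = 0.843004
N(d₁) = 0.792038,  N(d₂) = 0.693507
Call price V = S·N(d₁) − K·e^{−rT}·N(d₂) = 194.508644 − 139.024967 = 55.483677
φ(d₁) = (1/√(2π))·e^{−d₁²/2} = 0.286551
Θ = −S·φ(d₁)·σ/(2√T) − r·K·e^{−rT}·N(d₂) = −4.158577 − 9.120038 = -13.278615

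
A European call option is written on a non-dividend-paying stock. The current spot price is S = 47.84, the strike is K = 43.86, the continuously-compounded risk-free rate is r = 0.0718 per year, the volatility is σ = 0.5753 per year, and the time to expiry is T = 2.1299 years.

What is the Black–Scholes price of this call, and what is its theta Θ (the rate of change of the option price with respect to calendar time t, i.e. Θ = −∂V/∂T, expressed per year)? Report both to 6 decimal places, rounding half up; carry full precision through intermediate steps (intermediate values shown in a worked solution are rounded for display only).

σ√T = 0.5753·√2.1299 = 0.839603
d₁ = (ln(S/K) + (r+σ²/2)T) / (σ√T) = (ln(47.84/43.86) + (0.0718+0.5753²/2)·2.1299) / 0.839603 = (0.086859 + 0.505393) / 0.839603 = 0.705396
d₂ = d₁ − σ√T = 0.705396 − 0.839603 = -0.134207
e^{−rT} = e^{−0.0718·2.1299} = 0.858193
N(d₁) = 0.759718,  N(d₂) = 0.446620
Call price V = S·N(d₁) − K·e^{−rT}·N(d₂) = 36.344916 − 16.810904 = 19.534012
φ(d₁) = (1/√(2π))·e^{−d₁²/2} = 0.311072
Θ = −S·φ(d₁)·σ/(2√T) − r·K·e^{−rT}·N(d₂) = −2.933169 − 1.207023 = -4.140192

price = 19.534012
Θ = -4.140192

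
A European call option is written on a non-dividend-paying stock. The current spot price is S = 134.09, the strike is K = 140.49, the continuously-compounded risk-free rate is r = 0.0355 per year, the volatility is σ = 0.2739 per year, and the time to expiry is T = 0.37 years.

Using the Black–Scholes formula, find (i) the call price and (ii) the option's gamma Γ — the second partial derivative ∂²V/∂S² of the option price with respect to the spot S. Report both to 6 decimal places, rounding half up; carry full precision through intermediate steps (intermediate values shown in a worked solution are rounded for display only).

price = 6.952284
Γ = 0.017734

σ√T = 0.2739·√0.37 = 0.166607
d₁ = (ln(S/K) + (r+σ²/2)T) / (σ√T) = (ln(134.09/140.49) + (0.0355+0.2739²/2)·0.37) / 0.166607 = (-0.046625 + 0.027014) / 0.166607 = -0.117709
d₂ = d₁ − σ√T = -0.117709 − 0.166607 = -0.284316
e^{−rT} = e^{−0.0355·0.37} = 0.986951
N(d₁) = 0.453149,  N(d₂) = 0.388084
Call price V = S·N(d₁) − K·e^{−rT}·N(d₂) = 60.762751 − 53.810467 = 6.952284
φ(d₁) = (1/√(2π))·e^{−d₁²/2} = 0.396188
Γ = φ(d₁) / (S·σ·√T) = 0.017734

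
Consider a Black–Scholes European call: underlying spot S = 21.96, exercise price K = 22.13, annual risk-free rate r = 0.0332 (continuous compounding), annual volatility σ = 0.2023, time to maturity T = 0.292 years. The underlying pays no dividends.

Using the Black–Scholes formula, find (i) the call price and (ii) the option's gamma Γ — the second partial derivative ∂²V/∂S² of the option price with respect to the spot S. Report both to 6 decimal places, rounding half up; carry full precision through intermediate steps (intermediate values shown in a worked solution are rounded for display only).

σ√T = 0.2023·√0.292 = 0.109317
d₁ = (ln(S/K) + (r+σ²/2)T) / (σ√T) = (ln(21.96/22.13) + (0.0332+0.2023²/2)·0.292) / 0.109317 = (-0.007712 + 0.015669) / 0.109317 = 0.072797
d₂ = d₁ − σ√T = 0.072797 − 0.109317 = -0.036520
e^{−rT} = e^{−0.0332·0.292} = 0.990352
N(d₁) = 0.529016,  N(d₂) = 0.485434
Call price V = S·N(d₁) − K·e^{−rT}·N(d₂) = 11.617196 − 10.639013 = 0.978183
φ(d₁) = (1/√(2π))·e^{−d₁²/2} = 0.397887
Γ = φ(d₁) / (S·σ·√T) = 0.165745

price = 0.978183
Γ = 0.165745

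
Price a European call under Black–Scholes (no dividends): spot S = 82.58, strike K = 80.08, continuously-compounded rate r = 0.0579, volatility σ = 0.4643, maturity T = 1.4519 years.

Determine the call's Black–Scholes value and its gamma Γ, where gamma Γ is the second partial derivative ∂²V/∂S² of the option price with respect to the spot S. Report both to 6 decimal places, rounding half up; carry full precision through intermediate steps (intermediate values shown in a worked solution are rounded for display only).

price = 22.036512
Γ = 0.007677

σ√T = 0.4643·√1.4519 = 0.559457
d₁ = (ln(S/K) + (r+σ²/2)T) / (σ√T) = (ln(82.58/80.08) + (0.0579+0.4643²/2)·1.4519) / 0.559457 = (0.030741 + 0.240561) / 0.559457 = 0.484939
d₂ = d₁ − σ√T = 0.484939 − 0.559457 = -0.074518
e^{−rT} = e^{−0.0579·1.4519} = 0.919371
N(d₁) = 0.686140,  N(d₂) = 0.470299
Call price V = S·N(d₁) − K·e^{−rT}·N(d₂) = 56.661456 − 34.624944 = 22.036512
φ(d₁) = (1/√(2π))·e^{−d₁²/2} = 0.354686
Γ = φ(d₁) / (S·σ·√T) = 0.007677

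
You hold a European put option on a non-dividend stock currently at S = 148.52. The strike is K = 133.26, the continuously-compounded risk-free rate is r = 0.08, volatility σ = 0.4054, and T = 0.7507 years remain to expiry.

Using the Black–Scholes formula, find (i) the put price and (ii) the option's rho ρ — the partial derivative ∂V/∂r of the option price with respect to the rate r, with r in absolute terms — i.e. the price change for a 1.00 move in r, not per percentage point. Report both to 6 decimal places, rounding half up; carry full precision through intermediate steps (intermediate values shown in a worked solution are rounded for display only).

price = 9.714047
ρ = -35.851373

σ√T = 0.4054·√0.7507 = 0.351251
d₁ = (ln(S/K) + (r+σ²/2)T) / (σ√T) = (ln(148.52/133.26) + (0.08+0.4054²/2)·0.7507) / 0.351251 = (0.108418 + 0.121744) / 0.351251 = 0.655264
d₂ = d₁ − σ√T = 0.655264 − 0.351251 = 0.304014
e^{−rT} = e^{−0.08·0.7507} = 0.941712
N(−d₁) = 0.256149,  N(−d₂) = 0.380559
Put price V = K·e^{−rT}·N(−d₂) − S·N(−d₁) = 47.757258 − 38.043211 = 9.714047
ρ = −K·T·e^{−rT}·N(−d₂) = -35.851373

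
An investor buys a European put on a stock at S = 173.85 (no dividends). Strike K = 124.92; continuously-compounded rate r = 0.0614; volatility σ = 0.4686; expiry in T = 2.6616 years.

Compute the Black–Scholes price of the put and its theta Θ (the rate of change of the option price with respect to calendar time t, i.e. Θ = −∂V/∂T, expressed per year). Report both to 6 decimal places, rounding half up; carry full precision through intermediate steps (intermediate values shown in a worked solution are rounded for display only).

price = 15.597760
Θ = -3.291120

σ√T = 0.4686·√2.6616 = 0.764493
d₁ = (ln(S/K) + (r+σ²/2)T) / (σ√T) = (ln(173.85/124.92) + (0.0614+0.4686²/2)·2.6616) / 0.764493 = (0.330519 + 0.455647) / 0.764493 = 1.028350
d₂ = d₁ − σ√T = 1.028350 − 0.764493 = 0.263857
e^{−rT} = e^{−0.0614·2.6616} = 0.849233
N(−d₁) = 0.151893,  N(−d₂) = 0.395945
Put price V = K·e^{−rT}·N(−d₂) − S·N(−d₁) = 42.004296 − 26.406536 = 15.597760
φ(d₁) = (1/√(2π))·e^{−d₁²/2} = 0.235113
Θ = −S·φ(d₁)·σ/(2√T) + r·K·e^{−rT}·N(−d₂) = −5.870184 + 2.579064 = -3.291120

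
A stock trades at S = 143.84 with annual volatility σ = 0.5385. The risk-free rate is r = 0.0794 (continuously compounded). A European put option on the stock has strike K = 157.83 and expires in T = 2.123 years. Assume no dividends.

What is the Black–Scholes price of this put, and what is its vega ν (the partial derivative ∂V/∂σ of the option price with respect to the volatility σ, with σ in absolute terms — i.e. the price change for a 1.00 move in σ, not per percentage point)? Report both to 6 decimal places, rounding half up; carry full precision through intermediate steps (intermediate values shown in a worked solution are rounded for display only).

price = 37.235042
ν = 74.194442

σ√T = 0.5385·√2.123 = 0.784622
d₁ = (ln(S/K) + (r+σ²/2)T) / (σ√T) = (ln(143.84/157.83) + (0.0794+0.5385²/2)·2.123) / 0.784622 = (-0.092817 + 0.476382) / 0.784622 = 0.488854
d₂ = d₁ − σ√T = 0.488854 − 0.784622 = -0.295769
e^{−rT} = e^{−0.0794·2.123} = 0.844875
N(−d₁) = 0.312473,  N(−d₂) = 0.616297
Put price V = K·e^{−rT}·N(−d₂) − S·N(−d₁) = 82.181116 − 44.946073 = 37.235042
φ(d₁) = (1/√(2π))·e^{−d₁²/2} = 0.354011
ν = S·φ(d₁)·√T = 74.194442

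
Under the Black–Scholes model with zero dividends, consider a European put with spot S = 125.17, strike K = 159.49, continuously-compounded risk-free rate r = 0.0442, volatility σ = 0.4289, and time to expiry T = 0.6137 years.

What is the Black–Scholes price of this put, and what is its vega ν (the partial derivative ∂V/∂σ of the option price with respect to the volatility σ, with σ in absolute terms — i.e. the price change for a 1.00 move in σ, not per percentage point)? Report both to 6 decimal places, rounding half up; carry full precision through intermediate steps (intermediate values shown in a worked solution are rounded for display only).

σ√T = 0.4289·√0.6137 = 0.335996
d₁ = (ln(S/K) + (r+σ²/2)T) / (σ√T) = (ln(125.17/159.49) + (0.0442+0.4289²/2)·0.6137) / 0.335996 = (-0.242308 + 0.083572) / 0.335996 = -0.472435
d₂ = d₁ − σ√T = -0.472435 − 0.335996 = -0.808431
e^{−rT} = e^{−0.0442·0.6137} = 0.973239
N(−d₁) = 0.681692,  N(−d₂) = 0.790579
Put price V = K·e^{−rT}·N(−d₂) − S·N(−d₁) = 122.715125 − 85.327360 = 37.387765
φ(d₁) = (1/√(2π))·e^{−d₁²/2} = 0.356816
ν = S·φ(d₁)·√T = 34.988254

price = 37.387765
ν = 34.988254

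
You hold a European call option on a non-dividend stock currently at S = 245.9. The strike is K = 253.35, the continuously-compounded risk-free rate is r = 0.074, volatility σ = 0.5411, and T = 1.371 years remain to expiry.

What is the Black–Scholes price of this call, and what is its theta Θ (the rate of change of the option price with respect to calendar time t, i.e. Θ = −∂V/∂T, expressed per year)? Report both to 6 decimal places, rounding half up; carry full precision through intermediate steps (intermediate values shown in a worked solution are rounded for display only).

σ√T = 0.5411·√1.371 = 0.633572
d₁ = (ln(S/K) + (r+σ²/2)T) / (σ√T) = (ln(245.9/253.35) + (0.074+0.5411²/2)·1.371) / 0.633572 = (-0.029847 + 0.302161) / 0.633572 = 0.429807
d₂ = d₁ − σ√T = 0.429807 − 0.633572 = -0.203765
e^{−rT} = e^{−0.074·1.371} = 0.903523
N(d₁) = 0.666332,  N(d₂) = 0.419269
Call price V = S·N(d₁) − K·e^{−rT}·N(d₂) = 163.851057 − 95.973701 = 67.877356
φ(d₁) = (1/√(2π))·e^{−d₁²/2} = 0.363744
Θ = −S·φ(d₁)·σ/(2√T) − r·K·e^{−rT}·N(d₂) = −20.667258 − 7.102054 = -27.769312

price = 67.877356
Θ = -27.769312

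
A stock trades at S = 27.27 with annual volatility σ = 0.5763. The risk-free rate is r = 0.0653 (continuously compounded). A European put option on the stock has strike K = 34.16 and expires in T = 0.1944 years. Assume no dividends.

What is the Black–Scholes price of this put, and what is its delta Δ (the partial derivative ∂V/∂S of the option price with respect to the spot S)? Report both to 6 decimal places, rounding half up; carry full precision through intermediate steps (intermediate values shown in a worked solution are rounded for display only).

σ√T = 0.5763·√0.1944 = 0.254095
d₁ = (ln(S/K) + (r+σ²/2)T) / (σ√T) = (ln(27.27/34.16) + (0.0653+0.5763²/2)·0.1944) / 0.254095 = (-0.225268 + 0.044977) / 0.254095 = -0.709543
d₂ = d₁ − σ√T = -0.709543 − 0.254095 = -0.963639
e^{−rT} = e^{−0.0653·0.1944} = 0.987386
N(−d₁) = 0.761006,  N(−d₂) = 0.832386
Put price V = K·e^{−rT}·N(−d₂) − S·N(−d₁) = 28.075646 − 20.752640 = 7.323006
Δ = −N(−d₁) = -0.761006

price = 7.323006
Δ = -0.761006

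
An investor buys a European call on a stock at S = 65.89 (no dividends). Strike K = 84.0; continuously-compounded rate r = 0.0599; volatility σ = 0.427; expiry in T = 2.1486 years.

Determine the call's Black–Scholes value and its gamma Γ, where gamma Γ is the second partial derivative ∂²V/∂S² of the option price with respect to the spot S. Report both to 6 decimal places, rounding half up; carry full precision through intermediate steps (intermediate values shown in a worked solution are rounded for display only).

price = 13.458619
Γ = 0.009591

σ√T = 0.427·√2.1486 = 0.625901
d₁ = (ln(S/K) + (r+σ²/2)T) / (σ√T) = (ln(65.89/84.0) + (0.0599+0.427²/2)·2.1486) / 0.625901 = (-0.242830 + 0.324577) / 0.625901 = 0.130607
d₂ = d₁ − σ√T = 0.130607 − 0.625901 = -0.495294
e^{−rT} = e^{−0.0599·2.1486} = 0.879237
N(d₁) = 0.551957,  N(d₂) = 0.310196
Call price V = S·N(d₁) − K·e^{−rT}·N(d₂) = 36.368441 − 22.909822 = 13.458619
φ(d₁) = (1/√(2π))·e^{−d₁²/2} = 0.395554
Γ = φ(d₁) / (S·σ·√T) = 0.009591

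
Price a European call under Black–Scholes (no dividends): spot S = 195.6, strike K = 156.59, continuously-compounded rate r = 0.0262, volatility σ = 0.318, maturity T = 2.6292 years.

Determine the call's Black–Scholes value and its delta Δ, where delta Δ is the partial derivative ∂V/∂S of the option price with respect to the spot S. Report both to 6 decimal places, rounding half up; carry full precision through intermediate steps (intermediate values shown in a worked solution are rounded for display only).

price = 64.724073
Δ = 0.794690

σ√T = 0.318·√2.6292 = 0.515631
d₁ = (ln(S/K) + (r+σ²/2)T) / (σ√T) = (ln(195.6/156.59) + (0.0262+0.318²/2)·2.6292) / 0.515631 = (0.222441 + 0.201823) / 0.515631 = 0.822805
d₂ = d₁ − σ√T = 0.822805 − 0.515631 = 0.307174
e^{−rT} = e^{−0.0262·2.6292} = 0.933434
N(d₁) = 0.794690,  N(d₂) = 0.620644
Call price V = S·N(d₁) − K·e^{−rT}·N(d₂) = 155.441451 − 90.717379 = 64.724073
Δ = N(d₁) = 0.794690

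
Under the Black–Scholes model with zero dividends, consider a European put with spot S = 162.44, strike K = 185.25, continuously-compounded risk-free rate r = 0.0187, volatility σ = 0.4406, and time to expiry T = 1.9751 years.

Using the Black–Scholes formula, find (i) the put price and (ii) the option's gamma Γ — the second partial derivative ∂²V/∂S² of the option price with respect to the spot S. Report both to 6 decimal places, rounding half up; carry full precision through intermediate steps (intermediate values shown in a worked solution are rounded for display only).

price = 49.964080
Γ = 0.003918

σ√T = 0.4406·√1.9751 = 0.619212
d₁ = (ln(S/K) + (r+σ²/2)T) / (σ√T) = (ln(162.44/185.25) + (0.0187+0.4406²/2)·1.9751) / 0.619212 = (-0.131398 + 0.228646) / 0.619212 = 0.157052
d₂ = d₁ − σ√T = 0.157052 − 0.619212 = -0.462160
e^{−rT} = e^{−0.0187·1.9751} = 0.963739
N(−d₁) = 0.437602,  N(−d₂) = 0.678017
Put price V = K·e^{−rT}·N(−d₂) − S·N(−d₁) = 121.048152 − 71.084072 = 49.964080
φ(d₁) = (1/√(2π))·e^{−d₁²/2} = 0.394052
Γ = φ(d₁) / (S·σ·√T) = 0.003918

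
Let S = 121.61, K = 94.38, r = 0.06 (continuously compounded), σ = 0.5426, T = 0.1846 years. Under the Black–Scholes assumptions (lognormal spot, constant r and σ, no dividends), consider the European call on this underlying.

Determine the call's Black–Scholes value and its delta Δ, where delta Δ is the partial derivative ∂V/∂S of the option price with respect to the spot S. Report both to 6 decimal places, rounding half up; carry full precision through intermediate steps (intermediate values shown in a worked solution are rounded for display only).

σ√T = 0.5426·√0.1846 = 0.233129
d₁ = (ln(S/K) + (r+σ²/2)T) / (σ√T) = (ln(121.61/94.38) + (0.06+0.5426²/2)·0.1846) / 0.233129 = (0.253490 + 0.038250) / 0.233129 = 1.251414
d₂ = d₁ − σ√T = 1.251414 − 0.233129 = 1.018286
e^{−rT} = e^{−0.06·0.1846} = 0.988985
N(d₁) = 0.894608,  N(d₂) = 0.845729
Call price V = S·N(d₁) − K·e^{−rT}·N(d₂) = 108.793316 − 78.940684 = 29.852632
Δ = N(d₁) = 0.894608

price = 29.852632
Δ = 0.894608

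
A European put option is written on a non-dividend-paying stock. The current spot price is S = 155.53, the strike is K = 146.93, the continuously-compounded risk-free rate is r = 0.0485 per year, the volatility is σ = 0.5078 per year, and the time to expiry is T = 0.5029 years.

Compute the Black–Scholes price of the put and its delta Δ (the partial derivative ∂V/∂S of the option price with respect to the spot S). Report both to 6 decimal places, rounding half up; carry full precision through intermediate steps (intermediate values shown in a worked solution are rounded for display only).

σ√T = 0.5078·√0.5029 = 0.360109
d₁ = (ln(S/K) + (r+σ²/2)T) / (σ√T) = (ln(155.53/146.93) + (0.0485+0.5078²/2)·0.5029) / 0.360109 = (0.056882 + 0.089230) / 0.360109 = 0.405745
d₂ = d₁ − σ√T = 0.405745 − 0.360109 = 0.045636
e^{−rT} = e^{−0.0485·0.5029} = 0.975904
N(−d₁) = 0.342465,  N(−d₂) = 0.481800
Put price V = K·e^{−rT}·N(−d₂) − S·N(−d₁) = 69.085155 − 53.263604 = 15.821551
Δ = −N(−d₁) = -0.342465

price = 15.821551
Δ = -0.342465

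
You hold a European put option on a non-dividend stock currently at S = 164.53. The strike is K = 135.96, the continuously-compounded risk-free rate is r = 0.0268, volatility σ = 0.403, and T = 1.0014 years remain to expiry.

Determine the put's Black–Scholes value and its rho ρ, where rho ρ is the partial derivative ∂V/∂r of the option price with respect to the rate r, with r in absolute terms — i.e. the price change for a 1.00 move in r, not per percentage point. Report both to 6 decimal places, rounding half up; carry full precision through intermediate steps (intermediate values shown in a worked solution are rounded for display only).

σ√T = 0.403·√1.0014 = 0.403282
d₁ = (ln(S/K) + (r+σ²/2)T) / (σ√T) = (ln(164.53/135.96) + (0.0268+0.403²/2)·1.0014) / 0.403282 = (0.190732 + 0.108156) / 0.403282 = 0.741139
d₂ = d₁ − σ√T = 0.741139 − 0.403282 = 0.337857
e^{−rT} = e^{−0.0268·1.0014} = 0.973519
N(−d₁) = 0.229305,  N(−d₂) = 0.367736
Put price V = K·e^{−rT}·N(−d₂) − S·N(−d₁) = 48.673371 − 37.727497 = 10.945874
ρ = −K·T·e^{−rT}·N(−d₂) = -48.741514

price = 10.945874
ρ = -48.741514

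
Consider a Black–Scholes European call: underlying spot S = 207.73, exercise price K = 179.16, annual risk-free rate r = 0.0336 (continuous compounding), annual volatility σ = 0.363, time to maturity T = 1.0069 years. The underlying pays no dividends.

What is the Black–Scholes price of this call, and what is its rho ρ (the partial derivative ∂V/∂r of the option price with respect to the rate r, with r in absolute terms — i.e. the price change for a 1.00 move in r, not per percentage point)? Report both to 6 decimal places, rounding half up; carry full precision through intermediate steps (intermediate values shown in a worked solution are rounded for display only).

σ√T = 0.363·√1.0069 = 0.364250
d₁ = (ln(S/K) + (r+σ²/2)T) / (σ√T) = (ln(207.73/179.16) + (0.0336+0.363²/2)·1.0069) / 0.364250 = (0.147960 + 0.100171) / 0.364250 = 0.681210
d₂ = d₁ − σ√T = 0.681210 − 0.364250 = 0.316960
e^{−rT} = e^{−0.0336·1.0069} = 0.966734
N(d₁) = 0.752131,  N(d₂) = 0.624363
Call price V = S·N(d₁) − K·e^{−rT}·N(d₂) = 156.240102 − 108.139702 = 48.100399
ρ = K·T·e^{−rT}·N(d₂) = 108.885866

price = 48.100399
ρ = 108.885866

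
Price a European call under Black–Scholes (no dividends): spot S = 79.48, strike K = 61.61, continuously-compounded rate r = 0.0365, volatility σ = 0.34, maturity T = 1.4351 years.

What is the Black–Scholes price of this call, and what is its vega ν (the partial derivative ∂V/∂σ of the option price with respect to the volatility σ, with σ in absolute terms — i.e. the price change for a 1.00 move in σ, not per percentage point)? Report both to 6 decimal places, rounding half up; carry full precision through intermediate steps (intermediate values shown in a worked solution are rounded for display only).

price = 24.588499
ν = 24.016534

σ√T = 0.34·√1.4351 = 0.407305
d₁ = (ln(S/K) + (r+σ²/2)T) / (σ√T) = (ln(79.48/61.61) + (0.0365+0.34²/2)·1.4351) / 0.407305 = (0.254681 + 0.135330) / 0.407305 = 0.957540
d₂ = d₁ − σ√T = 0.957540 − 0.407305 = 0.550235
e^{−rT} = e^{−0.0365·1.4351} = 0.948967
N(d₁) = 0.830853,  N(d₂) = 0.708921
Call price V = S·N(d₁) − K·e^{−rT}·N(d₂) = 66.036170 − 41.447672 = 24.588499
φ(d₁) = (1/√(2π))·e^{−d₁²/2} = 0.252239
ν = S·φ(d₁)·√T = 24.016534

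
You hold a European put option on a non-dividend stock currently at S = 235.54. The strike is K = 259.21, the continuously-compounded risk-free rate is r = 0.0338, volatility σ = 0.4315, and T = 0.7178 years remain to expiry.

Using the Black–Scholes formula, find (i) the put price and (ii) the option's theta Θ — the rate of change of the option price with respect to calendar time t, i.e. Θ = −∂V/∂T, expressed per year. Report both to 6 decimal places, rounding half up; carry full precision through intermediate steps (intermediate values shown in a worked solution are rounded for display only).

price = 44.823941
Θ = -18.390744

σ√T = 0.4315·√0.7178 = 0.365580
d₁ = (ln(S/K) + (r+σ²/2)T) / (σ√T) = (ln(235.54/259.21) + (0.0338+0.4315²/2)·0.7178) / 0.365580 = (-0.095758 + 0.091086) / 0.365580 = -0.012779
d₂ = d₁ − σ√T = -0.012779 − 0.365580 = -0.378359
e^{−rT} = e^{−0.0338·0.7178} = 0.976030
N(−d₁) = 0.505098,  N(−d₂) = 0.647418
Put price V = K·e^{−rT}·N(−d₂) − S·N(−d₁) = 163.794712 − 118.970772 = 44.823941
φ(d₁) = (1/√(2π))·e^{−d₁²/2} = 0.398910
Θ = −S·φ(d₁)·σ/(2√T) + r·K·e^{−rT}·N(−d₂) = −23.927006 + 5.536261 = -18.390744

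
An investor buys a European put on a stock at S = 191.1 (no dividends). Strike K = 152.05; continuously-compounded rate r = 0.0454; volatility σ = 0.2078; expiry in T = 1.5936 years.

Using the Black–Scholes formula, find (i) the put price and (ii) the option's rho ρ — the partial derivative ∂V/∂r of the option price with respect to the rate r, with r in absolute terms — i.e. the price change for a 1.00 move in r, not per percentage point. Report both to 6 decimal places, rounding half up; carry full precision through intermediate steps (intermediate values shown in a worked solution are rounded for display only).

σ√T = 0.2078·√1.5936 = 0.262322
d₁ = (ln(S/K) + (r+σ²/2)T) / (σ√T) = (ln(191.1/152.05) + (0.0454+0.2078²/2)·1.5936) / 0.262322 = (0.228587 + 0.106756) / 0.262322 = 1.278364
d₂ = d₁ − σ√T = 1.278364 − 0.262322 = 1.016042
e^{−rT} = e^{−0.0454·1.5936} = 0.930206
N(−d₁) = 0.100561,  N(−d₂) = 0.154805
Put price V = K·e^{−rT}·N(−d₂) − S·N(−d₁) = 21.895245 − 19.217123 = 2.678121
ρ = −K·T·e^{−rT}·N(−d₂) = -34.892262

price = 2.678121
ρ = -34.892262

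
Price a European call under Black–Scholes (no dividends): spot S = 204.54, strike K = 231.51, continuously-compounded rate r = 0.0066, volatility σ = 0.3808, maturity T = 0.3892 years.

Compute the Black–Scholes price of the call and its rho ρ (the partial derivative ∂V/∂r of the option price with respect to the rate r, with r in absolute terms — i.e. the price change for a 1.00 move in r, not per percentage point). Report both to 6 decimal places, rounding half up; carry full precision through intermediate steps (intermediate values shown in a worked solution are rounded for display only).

σ√T = 0.3808·√0.3892 = 0.237565
d₁ = (ln(S/K) + (r+σ²/2)T) / (σ√T) = (ln(204.54/231.51) + (0.0066+0.3808²/2)·0.3892) / 0.237565 = (-0.123860 + 0.030787) / 0.237565 = -0.391775
d₂ = d₁ − σ√T = -0.391775 − 0.237565 = -0.629340
e^{−rT} = e^{−0.0066·0.3892} = 0.997435
N(d₁) = 0.347612,  N(d₂) = 0.264563
Call price V = S·N(d₁) − K·e^{−rT}·N(d₂) = 71.100641 − 61.091904 = 10.008736
ρ = K·T·e^{−rT}·N(d₂) = 23.776969

price = 10.008736
ρ = 23.776969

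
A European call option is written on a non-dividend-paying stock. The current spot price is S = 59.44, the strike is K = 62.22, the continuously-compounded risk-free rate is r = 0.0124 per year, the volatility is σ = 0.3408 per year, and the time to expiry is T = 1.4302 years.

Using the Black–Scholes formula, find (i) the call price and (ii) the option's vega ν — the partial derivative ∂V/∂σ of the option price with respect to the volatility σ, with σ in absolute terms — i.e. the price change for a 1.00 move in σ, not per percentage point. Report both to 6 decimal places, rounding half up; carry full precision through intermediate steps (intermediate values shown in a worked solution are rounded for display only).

σ√T = 0.3408·√1.4302 = 0.407566
d₁ = (ln(S/K) + (r+σ²/2)T) / (σ√T) = (ln(59.44/62.22) + (0.0124+0.3408²/2)·1.4302) / 0.407566 = (-0.045709 + 0.100790) / 0.407566 = 0.135145
d₂ = d₁ − σ√T = 0.135145 − 0.407566 = -0.272421
e^{−rT} = e^{−0.0124·1.4302} = 0.982422
N(d₁) = 0.553751,  N(d₂) = 0.392649
Call price V = S·N(d₁) − K·e^{−rT}·N(d₂) = 32.914977 − 24.001180 = 8.913797
φ(d₁) = (1/√(2π))·e^{−d₁²/2} = 0.395316
ν = S·φ(d₁)·√T = 28.100966

price = 8.913797
ν = 28.100966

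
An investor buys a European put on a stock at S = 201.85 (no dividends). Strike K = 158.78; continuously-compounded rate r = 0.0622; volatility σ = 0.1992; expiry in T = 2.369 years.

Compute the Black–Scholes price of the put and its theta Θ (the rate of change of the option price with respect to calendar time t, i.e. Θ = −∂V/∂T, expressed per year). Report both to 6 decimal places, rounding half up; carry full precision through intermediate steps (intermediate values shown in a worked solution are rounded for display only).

σ√T = 0.1992·√2.369 = 0.306600
d₁ = (ln(S/K) + (r+σ²/2)T) / (σ√T) = (ln(201.85/158.78) + (0.0622+0.1992²/2)·2.369) / 0.306600 = (0.240005 + 0.194354) / 0.306600 = 1.416696
d₂ = d₁ − σ√T = 1.416696 − 0.306600 = 1.110096
e^{−rT} = e^{−0.0622·2.369} = 0.862990
N(−d₁) = 0.078286,  N(−d₂) = 0.133479
Put price V = K·e^{−rT}·N(−d₂) − S·N(−d₁) = 18.290005 − 15.802006 = 2.488000
φ(d₁) = (1/√(2π))·e^{−d₁²/2} = 0.146248
Θ = −S·φ(d₁)·σ/(2√T) + r·K·e^{−rT}·N(−d₂) = −1.910271 + 1.137638 = -0.772633

price = 2.488000
Θ = -0.772633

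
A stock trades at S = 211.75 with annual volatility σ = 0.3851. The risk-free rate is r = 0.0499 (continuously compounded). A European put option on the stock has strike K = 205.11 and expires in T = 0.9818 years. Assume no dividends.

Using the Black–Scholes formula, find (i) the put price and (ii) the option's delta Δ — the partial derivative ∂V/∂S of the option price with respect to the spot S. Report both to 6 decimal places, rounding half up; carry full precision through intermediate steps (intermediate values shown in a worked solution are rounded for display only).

σ√T = 0.3851·√0.9818 = 0.381579
d₁ = (ln(S/K) + (r+σ²/2)T) / (σ√T) = (ln(211.75/205.11) + (0.0499+0.3851²/2)·0.9818) / 0.381579 = (0.031860 + 0.121793) / 0.381579 = 0.402677
d₂ = d₁ − σ√T = 0.402677 − 0.381579 = 0.021097
e^{−rT} = e^{−0.0499·0.9818} = 0.952189
N(−d₁) = 0.343593,  N(−d₂) = 0.491584
Put price V = K·e^{−rT}·N(−d₂) − S·N(−d₁) = 96.008069 − 72.755823 = 23.252246
Δ = −N(−d₁) = -0.343593

price = 23.252246
Δ = -0.343593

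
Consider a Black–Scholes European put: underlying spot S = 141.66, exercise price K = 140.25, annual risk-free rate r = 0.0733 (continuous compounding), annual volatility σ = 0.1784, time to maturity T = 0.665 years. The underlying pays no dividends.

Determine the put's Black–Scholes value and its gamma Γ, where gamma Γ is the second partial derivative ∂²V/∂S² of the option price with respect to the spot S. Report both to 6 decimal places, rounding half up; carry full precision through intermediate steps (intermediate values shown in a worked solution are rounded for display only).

price = 4.579500
Γ = 0.017280

σ√T = 0.1784·√0.665 = 0.145481
d₁ = (ln(S/K) + (r+σ²/2)T) / (σ√T) = (ln(141.66/140.25) + (0.0733+0.1784²/2)·0.665) / 0.145481 = (0.010003 + 0.059327) / 0.145481 = 0.476558
d₂ = d₁ − σ√T = 0.476558 − 0.145481 = 0.331078
e^{−rT} = e^{−0.0733·0.665} = 0.952424
N(−d₁) = 0.316838,  N(−d₂) = 0.370293
Put price V = K·e^{−rT}·N(−d₂) − S·N(−d₁) = 49.462811 − 44.883311 = 4.579500
φ(d₁) = (1/√(2π))·e^{−d₁²/2} = 0.356118
Γ = φ(d₁) / (S·σ·√T) = 0.017280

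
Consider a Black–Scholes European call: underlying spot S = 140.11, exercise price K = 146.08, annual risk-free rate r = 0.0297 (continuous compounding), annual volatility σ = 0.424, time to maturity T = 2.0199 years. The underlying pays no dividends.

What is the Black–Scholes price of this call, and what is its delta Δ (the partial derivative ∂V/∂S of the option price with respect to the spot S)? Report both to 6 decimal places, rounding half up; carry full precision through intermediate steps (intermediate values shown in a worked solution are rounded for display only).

σ√T = 0.424·√2.0199 = 0.602602
d₁ = (ln(S/K) + (r+σ²/2)T) / (σ√T) = (ln(140.11/146.08) + (0.0297+0.424²/2)·2.0199) / 0.602602 = (-0.041727 + 0.241556) / 0.602602 = 0.331610
d₂ = d₁ − σ√T = 0.331610 − 0.602602 = -0.270992
e^{−rT} = e^{−0.0297·2.0199} = 0.941773
N(d₁) = 0.629908,  N(d₂) = 0.393199
Call price V = S·N(d₁) − K·e^{−rT}·N(d₂) = 88.256449 − 54.093987 = 34.162462
Δ = N(d₁) = 0.629908

price = 34.162462
Δ = 0.629908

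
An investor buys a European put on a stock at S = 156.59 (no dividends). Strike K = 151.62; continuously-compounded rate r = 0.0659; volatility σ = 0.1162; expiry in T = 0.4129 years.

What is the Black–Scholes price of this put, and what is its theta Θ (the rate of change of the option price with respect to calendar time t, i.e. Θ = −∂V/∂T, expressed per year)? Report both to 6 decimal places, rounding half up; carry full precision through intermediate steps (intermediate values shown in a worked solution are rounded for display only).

σ√T = 0.1162·√0.4129 = 0.074667
d₁ = (ln(S/K) + (r+σ²/2)T) / (σ√T) = (ln(156.59/151.62) + (0.0659+0.1162²/2)·0.4129) / 0.074667 = (0.032254 + 0.029998) / 0.074667 = 0.833718
d₂ = d₁ − σ√T = 0.833718 − 0.074667 = 0.759051
e^{−rT} = e^{−0.0659·0.4129} = 0.973157
N(−d₁) = 0.202220,  N(−d₂) = 0.223911
Put price V = K·e^{−rT}·N(−d₂) − S·N(−d₁) = 33.038065 − 31.665611 = 1.372454
φ(d₁) = (1/√(2π))·e^{−d₁²/2} = 0.281821
Θ = −S·φ(d₁)·σ/(2√T) + r·K·e^{−rT}·N(−d₂) = −3.990173 + 2.177208 = -1.812965

price = 1.372454
Θ = -1.812965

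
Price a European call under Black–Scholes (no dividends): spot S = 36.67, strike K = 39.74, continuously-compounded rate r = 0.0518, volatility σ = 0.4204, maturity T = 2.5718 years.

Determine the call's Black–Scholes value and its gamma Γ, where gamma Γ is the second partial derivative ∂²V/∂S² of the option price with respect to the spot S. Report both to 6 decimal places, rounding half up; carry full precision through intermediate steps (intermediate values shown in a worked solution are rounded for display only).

price = 10.401366
Γ = 0.014803

σ√T = 0.4204·√2.5718 = 0.674188
d₁ = (ln(S/K) + (r+σ²/2)T) / (σ√T) = (ln(36.67/39.74) + (0.0518+0.4204²/2)·2.5718) / 0.674188 = (-0.080399 + 0.360484) / 0.674188 = 0.415440
d₂ = d₁ − σ√T = 0.415440 − 0.674188 = -0.258748
e^{−rT} = e^{−0.0518·2.5718} = 0.875273
N(d₁) = 0.661090,  N(d₂) = 0.397915
Call price V = S·N(d₁) − K·e^{−rT}·N(d₂) = 24.242177 − 13.840811 = 10.401366
φ(d₁) = (1/√(2π))·e^{−d₁²/2} = 0.365959
Γ = φ(d₁) / (S·σ·√T) = 0.014803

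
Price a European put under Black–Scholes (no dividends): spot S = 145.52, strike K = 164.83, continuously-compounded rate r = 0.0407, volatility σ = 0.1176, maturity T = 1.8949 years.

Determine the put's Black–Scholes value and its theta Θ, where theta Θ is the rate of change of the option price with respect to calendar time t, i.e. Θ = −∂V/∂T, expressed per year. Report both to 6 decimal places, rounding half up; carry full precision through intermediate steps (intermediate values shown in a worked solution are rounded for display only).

price = 13.563451
Θ = 1.586841

σ√T = 0.1176·√1.8949 = 0.161883
d₁ = (ln(S/K) + (r+σ²/2)T) / (σ√T) = (ln(145.52/164.83) + (0.0407+0.1176²/2)·1.8949) / 0.161883 = (-0.124601 + 0.090225) / 0.161883 = -0.212349
d₂ = d₁ − σ√T = -0.212349 − 0.161883 = -0.374232
e^{−rT} = e^{−0.0407·1.8949} = 0.925777
N(−d₁) = 0.584083,  N(−d₂) = 0.645884
Put price V = K·e^{−rT}·N(−d₂) − S·N(−d₁) = 98.559166 − 84.995715 = 13.563451
φ(d₁) = (1/√(2π))·e^{−d₁²/2} = 0.390048
Θ = −S·φ(d₁)·σ/(2√T) + r·K·e^{−rT}·N(−d₂) = −2.424517 + 4.011358 = 1.586841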